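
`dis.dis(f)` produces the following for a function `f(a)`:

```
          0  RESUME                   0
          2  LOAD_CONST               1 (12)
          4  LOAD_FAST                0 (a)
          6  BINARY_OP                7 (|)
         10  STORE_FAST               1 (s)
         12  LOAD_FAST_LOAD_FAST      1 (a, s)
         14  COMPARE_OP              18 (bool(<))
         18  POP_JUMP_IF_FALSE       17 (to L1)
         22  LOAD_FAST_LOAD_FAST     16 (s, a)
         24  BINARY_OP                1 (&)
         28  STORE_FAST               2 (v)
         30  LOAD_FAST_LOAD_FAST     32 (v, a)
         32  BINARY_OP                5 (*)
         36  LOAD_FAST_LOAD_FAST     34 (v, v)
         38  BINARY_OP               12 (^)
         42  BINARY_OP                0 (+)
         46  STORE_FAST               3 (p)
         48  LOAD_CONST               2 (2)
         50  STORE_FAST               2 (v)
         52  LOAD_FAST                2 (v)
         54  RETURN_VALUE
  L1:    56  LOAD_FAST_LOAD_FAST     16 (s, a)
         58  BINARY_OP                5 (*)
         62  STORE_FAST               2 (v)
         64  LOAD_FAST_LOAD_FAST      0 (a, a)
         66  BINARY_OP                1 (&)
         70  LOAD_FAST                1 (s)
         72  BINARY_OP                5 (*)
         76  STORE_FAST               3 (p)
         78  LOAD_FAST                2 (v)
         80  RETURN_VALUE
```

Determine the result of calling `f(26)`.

2

LOAD_CONST → push 12. Stack: [12]
LOAD_FAST a → push 26. Stack: [12, 26]
BINARY_OP | → 12 | 26 = 30. Stack: [30]
STORE_FAST s → s=30. Stack: []
LOAD_FAST_LOAD_FAST a,s → push 26,30. Stack: [26, 30]
COMPARE_OP bool(<) → 26 vs 30 = True. Stack: [True]
POP_JUMP_IF_FALSE → pop True; no jump. Stack: []
LOAD_FAST_LOAD_FAST s,a → push 30,26. Stack: [30, 26]
BINARY_OP & → 30 & 26 = 26. Stack: [26]
STORE_FAST v → v=26. Stack: []
LOAD_FAST_LOAD_FAST v,a → push 26,26. Stack: [26, 26]
BINARY_OP * → 26 * 26 = 676. Stack: [676]
LOAD_FAST_LOAD_FAST v,v → push 26,26. Stack: [676, 26, 26]
BINARY_OP ^ → 26 ^ 26 = 0. Stack: [676, 0]
BINARY_OP + → 676 + 0 = 676. Stack: [676]
STORE_FAST p → p=676. Stack: []
LOAD_CONST → push 2. Stack: [2]
STORE_FAST v → v=2. Stack: []
LOAD_FAST v → push 2. Stack: [2]
RETURN_VALUE → return 2.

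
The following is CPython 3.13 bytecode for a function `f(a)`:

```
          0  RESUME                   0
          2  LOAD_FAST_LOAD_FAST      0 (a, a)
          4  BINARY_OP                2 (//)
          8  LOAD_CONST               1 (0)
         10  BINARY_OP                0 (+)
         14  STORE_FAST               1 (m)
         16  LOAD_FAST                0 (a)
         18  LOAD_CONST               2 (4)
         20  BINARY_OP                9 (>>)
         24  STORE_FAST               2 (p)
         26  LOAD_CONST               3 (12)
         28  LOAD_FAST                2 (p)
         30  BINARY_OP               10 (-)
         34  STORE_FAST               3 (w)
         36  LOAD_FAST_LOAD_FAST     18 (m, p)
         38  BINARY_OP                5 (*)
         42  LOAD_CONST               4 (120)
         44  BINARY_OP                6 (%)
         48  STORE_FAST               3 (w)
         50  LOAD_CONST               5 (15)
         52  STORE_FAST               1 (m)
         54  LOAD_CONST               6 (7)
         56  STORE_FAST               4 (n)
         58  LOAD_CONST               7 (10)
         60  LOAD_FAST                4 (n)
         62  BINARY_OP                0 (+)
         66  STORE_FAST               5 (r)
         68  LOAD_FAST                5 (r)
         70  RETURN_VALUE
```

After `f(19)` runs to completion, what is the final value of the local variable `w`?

1

LOAD_FAST_LOAD_FAST a,a → push 19,19. Stack: [19, 19]
BINARY_OP // → 19 // 19 = 1. Stack: [1]
LOAD_CONST → push 0. Stack: [1, 0]
BINARY_OP + → 1 + 0 = 1. Stack: [1]
STORE_FAST m → m=1. Stack: []
LOAD_FAST a → push 19. Stack: [19]
LOAD_CONST → push 4. Stack: [19, 4]
BINARY_OP >> → 19 >> 4 = 1. Stack: [1]
STORE_FAST p → p=1. Stack: []
LOAD_CONST → push 12. Stack: [12]
LOAD_FAST p → push 1. Stack: [12, 1]
BINARY_OP - → 12 - 1 = 11. Stack: [11]
STORE_FAST w → w=11. Stack: []
LOAD_FAST_LOAD_FAST m,p → push 1,1. Stack: [1, 1]
BINARY_OP * → 1 * 1 = 1. Stack: [1]
LOAD_CONST → push 120. Stack: [1, 120]
BINARY_OP % → 1 % 120 = 1. Stack: [1]
STORE_FAST w → w=1. Stack: []
LOAD_CONST → push 15. Stack: [15]
STORE_FAST m → m=15. Stack: []
LOAD_CONST → push 7. Stack: [7]
STORE_FAST n → n=7. Stack: []
LOAD_CONST → push 10. Stack: [10]
LOAD_FAST n → push 7. Stack: [10, 7]
BINARY_OP + → 10 + 7 = 17. Stack: [17]
STORE_FAST r → r=17. Stack: []
LOAD_FAST r → push 17. Stack: [17]
RETURN_VALUE → return 17.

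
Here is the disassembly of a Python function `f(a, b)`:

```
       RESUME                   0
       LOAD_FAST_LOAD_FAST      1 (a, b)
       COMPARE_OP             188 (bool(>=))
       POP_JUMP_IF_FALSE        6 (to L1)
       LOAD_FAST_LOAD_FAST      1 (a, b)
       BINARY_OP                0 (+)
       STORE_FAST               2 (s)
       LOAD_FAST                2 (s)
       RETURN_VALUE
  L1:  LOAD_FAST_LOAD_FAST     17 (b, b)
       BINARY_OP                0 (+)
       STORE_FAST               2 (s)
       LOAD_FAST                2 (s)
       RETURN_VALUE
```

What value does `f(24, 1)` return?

LOAD_FAST_LOAD_FAST a,b → push 24,1. Stack: [24, 1]
COMPARE_OP bool(>=) → 24 vs 1 = True. Stack: [True]
POP_JUMP_IF_FALSE → pop True; no jump. Stack: []
LOAD_FAST_LOAD_FAST a,b → push 24,1. Stack: [24, 1]
BINARY_OP + → 24 + 1 = 25. Stack: [25]
STORE_FAST s → s=25. Stack: []
LOAD_FAST s → push 25. Stack: [25]
RETURN_VALUE → return 25.

25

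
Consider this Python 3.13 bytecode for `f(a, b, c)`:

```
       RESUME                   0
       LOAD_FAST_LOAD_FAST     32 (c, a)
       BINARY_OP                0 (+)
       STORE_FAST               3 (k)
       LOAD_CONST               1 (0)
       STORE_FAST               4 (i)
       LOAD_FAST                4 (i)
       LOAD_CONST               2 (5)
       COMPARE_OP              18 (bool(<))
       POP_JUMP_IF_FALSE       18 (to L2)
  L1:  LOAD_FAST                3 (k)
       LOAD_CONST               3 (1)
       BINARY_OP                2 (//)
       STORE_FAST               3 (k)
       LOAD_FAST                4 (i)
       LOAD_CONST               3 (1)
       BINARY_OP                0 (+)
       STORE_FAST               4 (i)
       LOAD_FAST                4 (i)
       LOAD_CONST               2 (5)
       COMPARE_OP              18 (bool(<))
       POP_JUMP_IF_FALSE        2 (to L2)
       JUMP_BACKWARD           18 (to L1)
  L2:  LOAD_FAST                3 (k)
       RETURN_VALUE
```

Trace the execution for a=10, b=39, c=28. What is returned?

LOAD_FAST_LOAD_FAST c,a → push 28,10
BINARY_OP + → 28 + 10 = 38
STORE_FAST k → k=38
LOAD_CONST → push 0
STORE_FAST i → i=0
LOAD_FAST i → push 0
LOAD_CONST → push 5
COMPARE_OP bool(<) → 0 vs 5 = True
POP_JUMP_IF_FALSE → pop True; no jump
LOAD_FAST k → push 38
LOAD_CONST → push 1
BINARY_OP // → 38 // 1 = 38
STORE_FAST k → k=38
LOAD_FAST i → push 0
LOAD_CONST → push 1
BINARY_OP + → 0 + 1 = 1
STORE_FAST i → i=1
LOAD_FAST i → push 1
LOAD_CONST → push 5
COMPARE_OP bool(<) → 1 vs 5 = True
POP_JUMP_IF_FALSE → pop True; no jump
LOAD_FAST k → push 38
LOAD_CONST → push 1
BINARY_OP // → 38 // 1 = 38
STORE_FAST k → k=38
LOAD_FAST i → push 1
LOAD_CONST → push 1
BINARY_OP + → 1 + 1 = 2
STORE_FAST i → i=2
LOAD_FAST i → push 2
LOAD_CONST → push 5
COMPARE_OP bool(<) → 2 vs 5 = True
POP_JUMP_IF_FALSE → pop True; no jump
LOAD_FAST k → push 38
LOAD_CONST → push 1
BINARY_OP // → 38 // 1 = 38
STORE_FAST k → k=38
LOAD_FAST i → push 2
LOAD_CONST → push 1
BINARY_OP + → 2 + 1 = 3
STORE_FAST i → i=3
LOAD_FAST i → push 3
LOAD_CONST → push 5
COMPARE_OP bool(<) → 3 vs 5 = True
POP_JUMP_IF_FALSE → pop True; no jump
LOAD_FAST k → push 38
LOAD_CONST → push 1
BINARY_OP // → 38 // 1 = 38
STORE_FAST k → k=38
LOAD_FAST i → push 3
LOAD_CONST → push 1
BINARY_OP + → 3 + 1 = 4
STORE_FAST i → i=4
LOAD_FAST i → push 4
LOAD_CONST → push 5
COMPARE_OP bool(<) → 4 vs 5 = True
POP_JUMP_IF_FALSE → pop True; no jump
LOAD_FAST k → push 38
LOAD_CONST → push 1
BINARY_OP // → 38 // 1 = 38
STORE_FAST k → k=38
LOAD_FAST i → push 4
LOAD_CONST → push 1
BINARY_OP + → 4 + 1 = 5
STORE_FAST i → i=5
LOAD_FAST i → push 5
LOAD_CONST → push 5
COMPARE_OP bool(<) → 5 vs 5 = False
POP_JUMP_IF_FALSE → pop False; jump
LOAD_FAST k → push 38
RETURN_VALUE → return 38.

38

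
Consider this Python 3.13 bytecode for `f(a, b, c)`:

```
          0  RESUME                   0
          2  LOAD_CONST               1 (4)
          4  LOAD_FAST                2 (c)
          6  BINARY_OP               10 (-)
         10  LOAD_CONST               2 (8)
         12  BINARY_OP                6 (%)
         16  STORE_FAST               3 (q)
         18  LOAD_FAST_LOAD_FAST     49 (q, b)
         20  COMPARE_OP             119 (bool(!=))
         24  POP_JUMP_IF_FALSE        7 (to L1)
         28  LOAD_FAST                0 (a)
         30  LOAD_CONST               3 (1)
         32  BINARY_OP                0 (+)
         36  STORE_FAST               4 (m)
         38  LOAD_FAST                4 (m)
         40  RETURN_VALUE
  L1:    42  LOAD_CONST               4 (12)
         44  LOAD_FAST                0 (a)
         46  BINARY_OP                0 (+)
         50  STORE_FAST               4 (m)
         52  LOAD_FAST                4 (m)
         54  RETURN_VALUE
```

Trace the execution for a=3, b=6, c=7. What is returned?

4

LOAD_CONST → push 4. Stack: [4]
LOAD_FAST c → push 7. Stack: [4, 7]
BINARY_OP - → 4 - 7 = -3. Stack: [-3]
LOAD_CONST → push 8. Stack: [-3, 8]
BINARY_OP % → -3 % 8 = 5. Stack: [5]
STORE_FAST q → q=5. Stack: []
LOAD_FAST_LOAD_FAST q,b → push 5,6. Stack: [5, 6]
COMPARE_OP bool(!=) → 5 vs 6 = True. Stack: [True]
POP_JUMP_IF_FALSE → pop True; no jump. Stack: []
LOAD_FAST a → push 3. Stack: [3]
LOAD_CONST → push 1. Stack: [3, 1]
BINARY_OP + → 3 + 1 = 4. Stack: [4]
STORE_FAST m → m=4. Stack: []
LOAD_FAST m → push 4. Stack: [4]
RETURN_VALUE → return 4.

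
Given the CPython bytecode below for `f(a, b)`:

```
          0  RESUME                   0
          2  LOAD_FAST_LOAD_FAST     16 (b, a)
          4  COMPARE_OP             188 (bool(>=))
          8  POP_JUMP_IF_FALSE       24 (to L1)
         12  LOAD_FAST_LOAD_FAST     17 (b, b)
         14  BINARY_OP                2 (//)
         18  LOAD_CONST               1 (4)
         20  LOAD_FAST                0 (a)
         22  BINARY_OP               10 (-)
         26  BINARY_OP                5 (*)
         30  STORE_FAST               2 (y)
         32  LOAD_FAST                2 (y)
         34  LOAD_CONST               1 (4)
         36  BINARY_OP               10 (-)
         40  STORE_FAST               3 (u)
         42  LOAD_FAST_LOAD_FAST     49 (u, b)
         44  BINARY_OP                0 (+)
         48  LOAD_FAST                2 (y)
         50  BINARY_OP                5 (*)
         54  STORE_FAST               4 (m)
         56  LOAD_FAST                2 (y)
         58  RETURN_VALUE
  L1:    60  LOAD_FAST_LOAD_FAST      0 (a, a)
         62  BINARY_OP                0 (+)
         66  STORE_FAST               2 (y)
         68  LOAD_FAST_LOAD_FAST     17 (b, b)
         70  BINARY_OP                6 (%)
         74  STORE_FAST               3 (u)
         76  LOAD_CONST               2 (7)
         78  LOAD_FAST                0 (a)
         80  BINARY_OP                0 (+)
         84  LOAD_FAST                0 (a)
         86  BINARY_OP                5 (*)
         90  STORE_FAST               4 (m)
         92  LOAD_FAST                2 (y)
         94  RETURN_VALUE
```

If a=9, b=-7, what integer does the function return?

LOAD_FAST_LOAD_FAST b,a → push -7,9. Stack: [-7, 9]
COMPARE_OP bool(>=) → -7 vs 9 = False. Stack: [False]
POP_JUMP_IF_FALSE → pop False; jump. Stack: []
LOAD_FAST_LOAD_FAST a,a → push 9,9. Stack: [9, 9]
BINARY_OP + → 9 + 9 = 18. Stack: [18]
STORE_FAST y → y=18. Stack: []
LOAD_FAST_LOAD_FAST b,b → push -7,-7. Stack: [-7, -7]
BINARY_OP % → -7 % -7 = 0. Stack: [0]
STORE_FAST u → u=0. Stack: []
LOAD_CONST → push 7. Stack: [7]
LOAD_FAST a → push 9. Stack: [7, 9]
BINARY_OP + → 7 + 9 = 16. Stack: [16]
LOAD_FAST a → push 9. Stack: [16, 9]
BINARY_OP * → 16 * 9 = 144. Stack: [144]
STORE_FAST m → m=144. Stack: []
LOAD_FAST y → push 18. Stack: [18]
RETURN_VALUE → return 18.

18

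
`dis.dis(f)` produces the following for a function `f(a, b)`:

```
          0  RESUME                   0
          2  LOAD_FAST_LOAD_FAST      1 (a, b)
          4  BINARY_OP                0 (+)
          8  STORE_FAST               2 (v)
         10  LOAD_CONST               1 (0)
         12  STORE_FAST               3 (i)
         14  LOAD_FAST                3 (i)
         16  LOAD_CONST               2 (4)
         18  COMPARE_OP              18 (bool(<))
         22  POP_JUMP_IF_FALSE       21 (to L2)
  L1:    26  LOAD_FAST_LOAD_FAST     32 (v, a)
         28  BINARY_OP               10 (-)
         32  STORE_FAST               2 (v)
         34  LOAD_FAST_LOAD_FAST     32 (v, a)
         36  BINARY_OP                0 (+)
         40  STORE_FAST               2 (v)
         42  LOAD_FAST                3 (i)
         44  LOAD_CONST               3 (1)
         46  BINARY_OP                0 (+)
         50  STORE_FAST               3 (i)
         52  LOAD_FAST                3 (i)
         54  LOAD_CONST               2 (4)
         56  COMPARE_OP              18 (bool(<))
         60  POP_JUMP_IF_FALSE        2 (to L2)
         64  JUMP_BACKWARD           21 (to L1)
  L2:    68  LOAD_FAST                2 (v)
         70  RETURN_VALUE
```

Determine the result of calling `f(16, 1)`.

17

LOAD_FAST_LOAD_FAST a,b → push 16,1
BINARY_OP + → 16 + 1 = 17
STORE_FAST v → v=17
LOAD_CONST → push 0
STORE_FAST i → i=0
LOAD_FAST i → push 0
LOAD_CONST → push 4
COMPARE_OP bool(<) → 0 vs 4 = True
POP_JUMP_IF_FALSE → pop True; no jump
LOAD_FAST_LOAD_FAST v,a → push 17,16
BINARY_OP - → 17 - 16 = 1
STORE_FAST v → v=1
LOAD_FAST_LOAD_FAST v,a → push 1,16
BINARY_OP + → 1 + 16 = 17
STORE_FAST v → v=17
LOAD_FAST i → push 0
LOAD_CONST → push 1
BINARY_OP + → 0 + 1 = 1
STORE_FAST i → i=1
LOAD_FAST i → push 1
LOAD_CONST → push 4
COMPARE_OP bool(<) → 1 vs 4 = True
POP_JUMP_IF_FALSE → pop True; no jump
LOAD_FAST_LOAD_FAST v,a → push 17,16
BINARY_OP - → 17 - 16 = 1
STORE_FAST v → v=1
LOAD_FAST_LOAD_FAST v,a → push 1,16
BINARY_OP + → 1 + 16 = 17
STORE_FAST v → v=17
LOAD_FAST i → push 1
LOAD_CONST → push 1
BINARY_OP + → 1 + 1 = 2
STORE_FAST i → i=2
LOAD_FAST i → push 2
LOAD_CONST → push 4
COMPARE_OP bool(<) → 2 vs 4 = True
POP_JUMP_IF_FALSE → pop True; no jump
LOAD_FAST_LOAD_FAST v,a → push 17,16
BINARY_OP - → 17 - 16 = 1
STORE_FAST v → v=1
LOAD_FAST_LOAD_FAST v,a → push 1,16
BINARY_OP + → 1 + 16 = 17
STORE_FAST v → v=17
LOAD_FAST i → push 2
LOAD_CONST → push 1
BINARY_OP + → 2 + 1 = 3
STORE_FAST i → i=3
LOAD_FAST i → push 3
LOAD_CONST → push 4
COMPARE_OP bool(<) → 3 vs 4 = True
POP_JUMP_IF_FALSE → pop True; no jump
LOAD_FAST_LOAD_FAST v,a → push 17,16
BINARY_OP - → 17 - 16 = 1
STORE_FAST v → v=1
LOAD_FAST_LOAD_FAST v,a → push 1,16
BINARY_OP + → 1 + 16 = 17
STORE_FAST v → v=17
LOAD_FAST i → push 3
LOAD_CONST → push 1
BINARY_OP + → 3 + 1 = 4
STORE_FAST i → i=4
LOAD_FAST i → push 4
LOAD_CONST → push 4
COMPARE_OP bool(<) → 4 vs 4 = False
POP_JUMP_IF_FALSE → pop False; jump
LOAD_FAST v → push 17
RETURN_VALUE → return 17.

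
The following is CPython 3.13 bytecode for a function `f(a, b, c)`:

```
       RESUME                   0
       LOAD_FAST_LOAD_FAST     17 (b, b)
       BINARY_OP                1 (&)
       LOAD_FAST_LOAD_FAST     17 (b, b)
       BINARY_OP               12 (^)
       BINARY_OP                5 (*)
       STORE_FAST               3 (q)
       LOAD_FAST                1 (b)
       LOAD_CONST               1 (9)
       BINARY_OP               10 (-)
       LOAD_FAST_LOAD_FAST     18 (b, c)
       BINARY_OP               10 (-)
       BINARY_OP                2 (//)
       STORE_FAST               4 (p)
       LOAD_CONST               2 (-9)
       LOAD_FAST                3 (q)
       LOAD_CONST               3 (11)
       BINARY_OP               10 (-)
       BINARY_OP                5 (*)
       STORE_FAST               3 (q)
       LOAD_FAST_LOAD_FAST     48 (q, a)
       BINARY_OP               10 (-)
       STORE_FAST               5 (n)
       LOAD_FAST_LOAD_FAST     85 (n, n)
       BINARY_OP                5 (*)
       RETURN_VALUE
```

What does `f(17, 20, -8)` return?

6724

LOAD_FAST_LOAD_FAST b,b → push 20,20. Stack: [20, 20]
BINARY_OP & → 20 & 20 = 20. Stack: [20]
LOAD_FAST_LOAD_FAST b,b → push 20,20. Stack: [20, 20, 20]
BINARY_OP ^ → 20 ^ 20 = 0. Stack: [20, 0]
BINARY_OP * → 20 * 0 = 0. Stack: [0]
STORE_FAST q → q=0. Stack: []
LOAD_FAST b → push 20. Stack: [20]
LOAD_CONST → push 9. Stack: [20, 9]
BINARY_OP - → 20 - 9 = 11. Stack: [11]
LOAD_FAST_LOAD_FAST b,c → push 20,-8. Stack: [11, 20, -8]
BINARY_OP - → 20 - -8 = 28. Stack: [11, 28]
BINARY_OP // → 11 // 28 = 0. Stack: [0]
STORE_FAST p → p=0. Stack: []
LOAD_CONST → push -9. Stack: [-9]
LOAD_FAST q → push 0. Stack: [-9, 0]
LOAD_CONST → push 11. Stack: [-9, 0, 11]
BINARY_OP - → 0 - 11 = -11. Stack: [-9, -11]
BINARY_OP * → -9 * -11 = 99. Stack: [99]
STORE_FAST q → q=99. Stack: []
LOAD_FAST_LOAD_FAST q,a → push 99,17. Stack: [99, 17]
BINARY_OP - → 99 - 17 = 82. Stack: [82]
STORE_FAST n → n=82. Stack: []
LOAD_FAST_LOAD_FAST n,n → push 82,82. Stack: [82, 82]
BINARY_OP * → 82 * 82 = 6724. Stack: [6724]
RETURN_VALUE → return 6724.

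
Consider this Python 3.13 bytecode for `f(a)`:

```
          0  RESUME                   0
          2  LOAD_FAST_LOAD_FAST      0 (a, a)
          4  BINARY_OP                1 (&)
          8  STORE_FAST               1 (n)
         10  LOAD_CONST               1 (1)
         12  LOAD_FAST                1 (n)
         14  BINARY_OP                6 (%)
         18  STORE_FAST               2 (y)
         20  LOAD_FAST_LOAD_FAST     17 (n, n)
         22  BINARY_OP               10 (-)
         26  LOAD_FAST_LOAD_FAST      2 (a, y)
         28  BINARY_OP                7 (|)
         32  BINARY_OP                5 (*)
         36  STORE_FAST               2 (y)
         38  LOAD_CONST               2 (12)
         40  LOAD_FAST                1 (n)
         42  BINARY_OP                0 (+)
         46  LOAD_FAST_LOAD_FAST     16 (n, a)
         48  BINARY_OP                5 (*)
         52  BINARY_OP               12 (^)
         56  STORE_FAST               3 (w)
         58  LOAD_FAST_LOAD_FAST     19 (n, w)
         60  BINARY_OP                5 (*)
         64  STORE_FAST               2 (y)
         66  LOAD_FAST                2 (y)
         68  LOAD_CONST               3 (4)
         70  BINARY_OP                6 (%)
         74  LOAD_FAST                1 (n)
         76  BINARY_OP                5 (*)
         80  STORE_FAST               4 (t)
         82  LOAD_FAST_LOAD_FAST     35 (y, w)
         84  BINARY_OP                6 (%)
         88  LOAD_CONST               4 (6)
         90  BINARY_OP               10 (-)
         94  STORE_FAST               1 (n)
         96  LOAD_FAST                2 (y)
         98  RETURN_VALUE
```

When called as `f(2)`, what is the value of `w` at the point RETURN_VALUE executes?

10

LOAD_FAST_LOAD_FAST a,a → push 2,2. Stack: [2, 2]
BINARY_OP & → 2 & 2 = 2. Stack: [2]
STORE_FAST n → n=2. Stack: []
LOAD_CONST → push 1. Stack: [1]
LOAD_FAST n → push 2. Stack: [1, 2]
BINARY_OP % → 1 % 2 = 1. Stack: [1]
STORE_FAST y → y=1. Stack: []
LOAD_FAST_LOAD_FAST n,n → push 2,2. Stack: [2, 2]
BINARY_OP - → 2 - 2 = 0. Stack: [0]
LOAD_FAST_LOAD_FAST a,y → push 2,1. Stack: [0, 2, 1]
BINARY_OP | → 2 | 1 = 3. Stack: [0, 3]
BINARY_OP * → 0 * 3 = 0. Stack: [0]
STORE_FAST y → y=0. Stack: []
LOAD_CONST → push 12. Stack: [12]
LOAD_FAST n → push 2. Stack: [12, 2]
BINARY_OP + → 12 + 2 = 14. Stack: [14]
LOAD_FAST_LOAD_FAST n,a → push 2,2. Stack: [14, 2, 2]
BINARY_OP * → 2 * 2 = 4. Stack: [14, 4]
BINARY_OP ^ → 14 ^ 4 = 10. Stack: [10]
STORE_FAST w → w=10. Stack: []
LOAD_FAST_LOAD_FAST n,w → push 2,10. Stack: [2, 10]
BINARY_OP * → 2 * 10 = 20. Stack: [20]
STORE_FAST y → y=20. Stack: []
LOAD_FAST y → push 20. Stack: [20]
LOAD_CONST → push 4. Stack: [20, 4]
BINARY_OP % → 20 % 4 = 0. Stack: [0]
LOAD_FAST n → push 2. Stack: [0, 2]
BINARY_OP * → 0 * 2 = 0. Stack: [0]
STORE_FAST t → t=0. Stack: []
LOAD_FAST_LOAD_FAST y,w → push 20,10. Stack: [20, 10]
BINARY_OP % → 20 % 10 = 0. Stack: [0]
LOAD_CONST → push 6. Stack: [0, 6]
BINARY_OP - → 0 - 6 = -6. Stack: [-6]
STORE_FAST n → n=-6. Stack: []
LOAD_FAST y → push 20. Stack: [20]
RETURN_VALUE → return 20.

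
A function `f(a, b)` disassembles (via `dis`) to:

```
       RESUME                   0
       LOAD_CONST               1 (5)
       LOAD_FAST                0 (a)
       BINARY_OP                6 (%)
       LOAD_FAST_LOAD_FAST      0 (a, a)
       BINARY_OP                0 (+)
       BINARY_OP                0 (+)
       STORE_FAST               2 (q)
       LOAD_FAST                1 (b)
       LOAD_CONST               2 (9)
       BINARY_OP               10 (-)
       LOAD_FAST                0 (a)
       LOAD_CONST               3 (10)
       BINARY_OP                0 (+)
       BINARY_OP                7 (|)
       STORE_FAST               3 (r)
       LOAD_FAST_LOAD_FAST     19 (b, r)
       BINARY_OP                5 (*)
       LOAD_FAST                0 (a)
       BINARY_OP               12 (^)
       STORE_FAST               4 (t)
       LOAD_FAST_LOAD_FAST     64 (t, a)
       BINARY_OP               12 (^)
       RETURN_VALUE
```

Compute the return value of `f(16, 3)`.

-18

LOAD_CONST → push 5. Stack: [5]
LOAD_FAST a → push 16. Stack: [5, 16]
BINARY_OP % → 5 % 16 = 5. Stack: [5]
LOAD_FAST_LOAD_FAST a,a → push 16,16. Stack: [5, 16, 16]
BINARY_OP + → 16 + 16 = 32. Stack: [5, 32]
BINARY_OP + → 5 + 32 = 37. Stack: [37]
STORE_FAST q → q=37. Stack: []
LOAD_FAST b → push 3. Stack: [3]
LOAD_CONST → push 9. Stack: [3, 9]
BINARY_OP - → 3 - 9 = -6. Stack: [-6]
LOAD_FAST a → push 16. Stack: [-6, 16]
LOAD_CONST → push 10. Stack: [-6, 16, 10]
BINARY_OP + → 16 + 10 = 26. Stack: [-6, 26]
BINARY_OP | → -6 | 26 = -6. Stack: [-6]
STORE_FAST r → r=-6. Stack: []
LOAD_FAST_LOAD_FAST b,r → push 3,-6. Stack: [3, -6]
BINARY_OP * → 3 * -6 = -18. Stack: [-18]
LOAD_FAST a → push 16. Stack: [-18, 16]
BINARY_OP ^ → -18 ^ 16 = -2. Stack: [-2]
STORE_FAST t → t=-2. Stack: []
LOAD_FAST_LOAD_FAST t,a → push -2,16. Stack: [-2, 16]
BINARY_OP ^ → -2 ^ 16 = -18. Stack: [-18]
RETURN_VALUE → return -18.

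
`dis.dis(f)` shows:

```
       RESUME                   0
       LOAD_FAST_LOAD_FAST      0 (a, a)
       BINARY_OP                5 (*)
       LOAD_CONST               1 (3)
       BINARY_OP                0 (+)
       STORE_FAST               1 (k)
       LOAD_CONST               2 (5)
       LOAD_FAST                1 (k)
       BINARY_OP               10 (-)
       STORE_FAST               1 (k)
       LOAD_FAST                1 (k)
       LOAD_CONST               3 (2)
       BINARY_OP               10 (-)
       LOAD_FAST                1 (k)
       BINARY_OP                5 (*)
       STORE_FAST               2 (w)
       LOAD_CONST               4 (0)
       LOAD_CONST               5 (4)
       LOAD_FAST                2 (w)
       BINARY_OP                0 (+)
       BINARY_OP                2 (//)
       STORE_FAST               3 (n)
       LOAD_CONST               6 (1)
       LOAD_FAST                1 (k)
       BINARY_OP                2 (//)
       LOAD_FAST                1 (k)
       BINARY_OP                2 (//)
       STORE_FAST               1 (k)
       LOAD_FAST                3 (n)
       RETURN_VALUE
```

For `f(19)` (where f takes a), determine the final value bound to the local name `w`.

LOAD_FAST_LOAD_FAST a,a → push 19,19. Stack: [19, 19]
BINARY_OP * → 19 * 19 = 361. Stack: [361]
LOAD_CONST → push 3. Stack: [361, 3]
BINARY_OP + → 361 + 3 = 364. Stack: [364]
STORE_FAST k → k=364. Stack: []
LOAD_CONST → push 5. Stack: [5]
LOAD_FAST k → push 364. Stack: [5, 364]
BINARY_OP - → 5 - 364 = -359. Stack: [-359]
STORE_FAST k → k=-359. Stack: []
LOAD_FAST k → push -359. Stack: [-359]
LOAD_CONST → push 2. Stack: [-359, 2]
BINARY_OP - → -359 - 2 = -361. Stack: [-361]
LOAD_FAST k → push -359. Stack: [-361, -359]
BINARY_OP * → -361 * -359 = 129599. Stack: [129599]
STORE_FAST w → w=129599. Stack: []
LOAD_CONST → push 0. Stack: [0]
LOAD_CONST → push 4. Stack: [0, 4]
LOAD_FAST w → push 129599. Stack: [0, 4, 129599]
BINARY_OP + → 4 + 129599 = 129603. Stack: [0, 129603]
BINARY_OP // → 0 // 129603 = 0. Stack: [0]
STORE_FAST n → n=0. Stack: []
LOAD_CONST → push 1. Stack: [1]
LOAD_FAST k → push -359. Stack: [1, -359]
BINARY_OP // → 1 // -359 = -1. Stack: [-1]
LOAD_FAST k → push -359. Stack: [-1, -359]
BINARY_OP // → -1 // -359 = 0. Stack: [0]
STORE_FAST k → k=0. Stack: []
LOAD_FAST n → push 0. Stack: [0]
RETURN_VALUE → return 0.

129599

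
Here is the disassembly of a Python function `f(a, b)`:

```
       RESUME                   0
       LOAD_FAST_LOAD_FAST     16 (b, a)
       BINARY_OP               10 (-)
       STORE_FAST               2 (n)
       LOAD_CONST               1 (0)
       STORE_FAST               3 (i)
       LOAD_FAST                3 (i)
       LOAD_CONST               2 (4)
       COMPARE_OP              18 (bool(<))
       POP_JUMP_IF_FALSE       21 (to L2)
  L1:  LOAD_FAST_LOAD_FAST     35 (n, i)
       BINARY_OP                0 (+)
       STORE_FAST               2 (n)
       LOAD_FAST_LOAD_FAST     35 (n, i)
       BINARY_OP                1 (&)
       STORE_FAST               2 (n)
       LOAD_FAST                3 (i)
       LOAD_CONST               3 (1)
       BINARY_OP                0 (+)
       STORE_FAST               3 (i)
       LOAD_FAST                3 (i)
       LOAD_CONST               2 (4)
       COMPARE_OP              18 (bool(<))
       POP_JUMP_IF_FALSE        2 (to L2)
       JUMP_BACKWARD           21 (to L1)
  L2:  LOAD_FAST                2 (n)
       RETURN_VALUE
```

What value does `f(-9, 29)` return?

LOAD_FAST_LOAD_FAST b,a → push 29,-9
BINARY_OP - → 29 - -9 = 38
STORE_FAST n → n=38
LOAD_CONST → push 0
STORE_FAST i → i=0
LOAD_FAST i → push 0
LOAD_CONST → push 4
COMPARE_OP bool(<) → 0 vs 4 = True
POP_JUMP_IF_FALSE → pop True; no jump
LOAD_FAST_LOAD_FAST n,i → push 38,0
BINARY_OP + → 38 + 0 = 38
STORE_FAST n → n=38
LOAD_FAST_LOAD_FAST n,i → push 38,0
BINARY_OP & → 38 & 0 = 0
STORE_FAST n → n=0
LOAD_FAST i → push 0
LOAD_CONST → push 1
BINARY_OP + → 0 + 1 = 1
STORE_FAST i → i=1
LOAD_FAST i → push 1
LOAD_CONST → push 4
COMPARE_OP bool(<) → 1 vs 4 = True
POP_JUMP_IF_FALSE → pop True; no jump
LOAD_FAST_LOAD_FAST n,i → push 0,1
BINARY_OP + → 0 + 1 = 1
STORE_FAST n → n=1
LOAD_FAST_LOAD_FAST n,i → push 1,1
BINARY_OP & → 1 & 1 = 1
STORE_FAST n → n=1
LOAD_FAST i → push 1
LOAD_CONST → push 1
BINARY_OP + → 1 + 1 = 2
STORE_FAST i → i=2
LOAD_FAST i → push 2
LOAD_CONST → push 4
COMPARE_OP bool(<) → 2 vs 4 = True
POP_JUMP_IF_FALSE → pop True; no jump
LOAD_FAST_LOAD_FAST n,i → push 1,2
BINARY_OP + → 1 + 2 = 3
STORE_FAST n → n=3
LOAD_FAST_LOAD_FAST n,i → push 3,2
BINARY_OP & → 3 & 2 = 2
STORE_FAST n → n=2
LOAD_FAST i → push 2
LOAD_CONST → push 1
BINARY_OP + → 2 + 1 = 3
STORE_FAST i → i=3
LOAD_FAST i → push 3
LOAD_CONST → push 4
COMPARE_OP bool(<) → 3 vs 4 = True
POP_JUMP_IF_FALSE → pop True; no jump
LOAD_FAST_LOAD_FAST n,i → push 2,3
BINARY_OP + → 2 + 3 = 5
STORE_FAST n → n=5
LOAD_FAST_LOAD_FAST n,i → push 5,3
BINARY_OP & → 5 & 3 = 1
STORE_FAST n → n=1
LOAD_FAST i → push 3
LOAD_CONST → push 1
BINARY_OP + → 3 + 1 = 4
STORE_FAST i → i=4
LOAD_FAST i → push 4
LOAD_CONST → push 4
COMPARE_OP bool(<) → 4 vs 4 = False
POP_JUMP_IF_FALSE → pop False; jump
LOAD_FAST n → push 1
RETURN_VALUE → return 1.

1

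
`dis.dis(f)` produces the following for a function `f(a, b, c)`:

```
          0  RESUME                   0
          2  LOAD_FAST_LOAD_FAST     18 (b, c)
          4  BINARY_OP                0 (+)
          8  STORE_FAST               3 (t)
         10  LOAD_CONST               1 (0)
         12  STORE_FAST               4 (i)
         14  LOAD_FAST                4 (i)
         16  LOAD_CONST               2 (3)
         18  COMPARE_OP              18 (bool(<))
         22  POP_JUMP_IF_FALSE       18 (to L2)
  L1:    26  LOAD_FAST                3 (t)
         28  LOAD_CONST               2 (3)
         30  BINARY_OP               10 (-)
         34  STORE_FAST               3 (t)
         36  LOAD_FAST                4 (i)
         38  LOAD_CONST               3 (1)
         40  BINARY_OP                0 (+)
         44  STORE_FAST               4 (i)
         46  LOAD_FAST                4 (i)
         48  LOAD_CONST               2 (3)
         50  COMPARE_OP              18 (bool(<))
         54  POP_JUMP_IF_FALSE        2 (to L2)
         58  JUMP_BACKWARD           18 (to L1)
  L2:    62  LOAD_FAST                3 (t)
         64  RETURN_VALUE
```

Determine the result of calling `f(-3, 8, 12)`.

11

LOAD_FAST_LOAD_FAST b,c → push 8,12. Stack: [8, 12]
BINARY_OP + → 8 + 12 = 20. Stack: [20]
STORE_FAST t → t=20. Stack: []
LOAD_CONST → push 0. Stack: [0]
STORE_FAST i → i=0. Stack: []
LOAD_FAST i → push 0. Stack: [0]
LOAD_CONST → push 3. Stack: [0, 3]
COMPARE_OP bool(<) → 0 vs 3 = True. Stack: [True]
POP_JUMP_IF_FALSE → pop True; no jump. Stack: []
LOAD_FAST t → push 20. Stack: [20]
LOAD_CONST → push 3. Stack: [20, 3]
BINARY_OP - → 20 - 3 = 17. Stack: [17]
STORE_FAST t → t=17. Stack: []
LOAD_FAST i → push 0. Stack: [0]
LOAD_CONST → push 1. Stack: [0, 1]
BINARY_OP + → 0 + 1 = 1. Stack: [1]
STORE_FAST i → i=1. Stack: []
LOAD_FAST i → push 1. Stack: [1]
LOAD_CONST → push 3. Stack: [1, 3]
COMPARE_OP bool(<) → 1 vs 3 = True. Stack: [True]
POP_JUMP_IF_FALSE → pop True; no jump. Stack: []
LOAD_FAST t → push 17. Stack: [17]
LOAD_CONST → push 3. Stack: [17, 3]
BINARY_OP - → 17 - 3 = 14. Stack: [14]
STORE_FAST t → t=14. Stack: []
LOAD_FAST i → push 1. Stack: [1]
LOAD_CONST → push 1. Stack: [1, 1]
BINARY_OP + → 1 + 1 = 2. Stack: [2]
STORE_FAST i → i=2. Stack: []
LOAD_FAST i → push 2. Stack: [2]
LOAD_CONST → push 3. Stack: [2, 3]
COMPARE_OP bool(<) → 2 vs 3 = True. Stack: [True]
POP_JUMP_IF_FALSE → pop True; no jump. Stack: []
LOAD_FAST t → push 14. Stack: [14]
LOAD_CONST → push 3. Stack: [14, 3]
BINARY_OP - → 14 - 3 = 11. Stack: [11]
STORE_FAST t → t=11. Stack: []
LOAD_FAST i → push 2. Stack: [2]
LOAD_CONST → push 1. Stack: [2, 1]
BINARY_OP + → 2 + 1 = 3. Stack: [3]
STORE_FAST i → i=3. Stack: []
LOAD_FAST i → push 3. Stack: [3]
LOAD_CONST → push 3. Stack: [3, 3]
COMPARE_OP bool(<) → 3 vs 3 = False. Stack: [False]
POP_JUMP_IF_FALSE → pop False; jump. Stack: []
LOAD_FAST t → push 11. Stack: [11]
RETURN_VALUE → return 11.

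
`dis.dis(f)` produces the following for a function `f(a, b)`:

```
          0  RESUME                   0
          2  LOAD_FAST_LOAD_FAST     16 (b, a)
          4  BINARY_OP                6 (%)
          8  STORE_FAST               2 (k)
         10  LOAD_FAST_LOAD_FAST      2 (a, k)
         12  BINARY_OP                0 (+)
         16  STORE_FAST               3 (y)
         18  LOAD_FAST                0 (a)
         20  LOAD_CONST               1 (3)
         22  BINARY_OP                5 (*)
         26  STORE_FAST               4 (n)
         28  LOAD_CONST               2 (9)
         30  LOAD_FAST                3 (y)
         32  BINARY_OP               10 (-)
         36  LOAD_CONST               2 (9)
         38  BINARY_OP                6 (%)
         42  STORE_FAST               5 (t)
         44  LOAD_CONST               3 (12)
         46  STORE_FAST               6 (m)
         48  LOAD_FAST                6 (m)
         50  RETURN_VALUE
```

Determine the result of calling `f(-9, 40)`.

LOAD_FAST_LOAD_FAST b,a → push 40,-9. Stack: [40, -9]
BINARY_OP % → 40 % -9 = -5. Stack: [-5]
STORE_FAST k → k=-5. Stack: []
LOAD_FAST_LOAD_FAST a,k → push -9,-5. Stack: [-9, -5]
BINARY_OP + → -9 + -5 = -14. Stack: [-14]
STORE_FAST y → y=-14. Stack: []
LOAD_FAST a → push -9. Stack: [-9]
LOAD_CONST → push 3. Stack: [-9, 3]
BINARY_OP * → -9 * 3 = -27. Stack: [-27]
STORE_FAST n → n=-27. Stack: []
LOAD_CONST → push 9. Stack: [9]
LOAD_FAST y → push -14. Stack: [9, -14]
BINARY_OP - → 9 - -14 = 23. Stack: [23]
LOAD_CONST → push 9. Stack: [23, 9]
BINARY_OP % → 23 % 9 = 5. Stack: [5]
STORE_FAST t → t=5. Stack: []
LOAD_CONST → push 12. Stack: [12]
STORE_FAST m → m=12. Stack: []
LOAD_FAST m → push 12. Stack: [12]
RETURN_VALUE → return 12.

12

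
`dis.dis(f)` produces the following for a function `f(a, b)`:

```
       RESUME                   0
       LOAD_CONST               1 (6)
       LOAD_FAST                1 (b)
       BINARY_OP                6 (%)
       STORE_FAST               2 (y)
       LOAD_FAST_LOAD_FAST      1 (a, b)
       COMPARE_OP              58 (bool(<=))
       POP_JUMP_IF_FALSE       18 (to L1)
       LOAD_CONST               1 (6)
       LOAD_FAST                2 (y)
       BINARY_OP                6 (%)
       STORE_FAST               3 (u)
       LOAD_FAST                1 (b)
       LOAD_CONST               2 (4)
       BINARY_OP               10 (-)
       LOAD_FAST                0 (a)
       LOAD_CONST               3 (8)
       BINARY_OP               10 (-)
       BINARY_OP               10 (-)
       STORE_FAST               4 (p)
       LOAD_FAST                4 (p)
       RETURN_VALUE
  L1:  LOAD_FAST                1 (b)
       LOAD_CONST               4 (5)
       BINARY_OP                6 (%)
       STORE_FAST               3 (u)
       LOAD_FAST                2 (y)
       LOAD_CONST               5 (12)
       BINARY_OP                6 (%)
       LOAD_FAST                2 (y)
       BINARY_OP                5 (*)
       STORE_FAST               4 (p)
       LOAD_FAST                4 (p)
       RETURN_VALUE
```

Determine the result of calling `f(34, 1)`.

0

LOAD_CONST → push 6. Stack: [6]
LOAD_FAST b → push 1. Stack: [6, 1]
BINARY_OP % → 6 % 1 = 0. Stack: [0]
STORE_FAST y → y=0. Stack: []
LOAD_FAST_LOAD_FAST a,b → push 34,1. Stack: [34, 1]
COMPARE_OP bool(<=) → 34 vs 1 = False. Stack: [False]
POP_JUMP_IF_FALSE → pop False; jump. Stack: []
LOAD_FAST b → push 1. Stack: [1]
LOAD_CONST → push 5. Stack: [1, 5]
BINARY_OP % → 1 % 5 = 1. Stack: [1]
STORE_FAST u → u=1. Stack: []
LOAD_FAST y → push 0. Stack: [0]
LOAD_CONST → push 12. Stack: [0, 12]
BINARY_OP % → 0 % 12 = 0. Stack: [0]
LOAD_FAST y → push 0. Stack: [0, 0]
BINARY_OP * → 0 * 0 = 0. Stack: [0]
STORE_FAST p → p=0. Stack: []
LOAD_FAST p → push 0. Stack: [0]
RETURN_VALUE → return 0.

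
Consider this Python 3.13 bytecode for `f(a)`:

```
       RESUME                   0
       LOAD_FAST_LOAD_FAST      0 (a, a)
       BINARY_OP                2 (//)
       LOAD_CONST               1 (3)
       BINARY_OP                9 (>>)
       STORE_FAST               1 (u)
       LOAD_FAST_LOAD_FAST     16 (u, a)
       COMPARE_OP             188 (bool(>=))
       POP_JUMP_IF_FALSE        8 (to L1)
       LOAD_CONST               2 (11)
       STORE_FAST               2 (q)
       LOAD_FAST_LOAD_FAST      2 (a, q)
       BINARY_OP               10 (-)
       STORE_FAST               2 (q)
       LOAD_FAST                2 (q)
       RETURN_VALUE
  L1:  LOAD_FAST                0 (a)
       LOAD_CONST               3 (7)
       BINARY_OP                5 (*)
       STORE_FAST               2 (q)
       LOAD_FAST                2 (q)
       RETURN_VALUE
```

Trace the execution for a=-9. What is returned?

-20

LOAD_FAST_LOAD_FAST a,a → push -9,-9. Stack: [-9, -9]
BINARY_OP // → -9 // -9 = 1. Stack: [1]
LOAD_CONST → push 3. Stack: [1, 3]
BINARY_OP >> → 1 >> 3 = 0. Stack: [0]
STORE_FAST u → u=0. Stack: []
LOAD_FAST_LOAD_FAST u,a → push 0,-9. Stack: [0, -9]
COMPARE_OP bool(>=) → 0 vs -9 = True. Stack: [True]
POP_JUMP_IF_FALSE → pop True; no jump. Stack: []
LOAD_CONST → push 11. Stack: [11]
STORE_FAST q → q=11. Stack: []
LOAD_FAST_LOAD_FAST a,q → push -9,11. Stack: [-9, 11]
BINARY_OP - → -9 - 11 = -20. Stack: [-20]
STORE_FAST q → q=-20. Stack: []
LOAD_FAST q → push -20. Stack: [-20]
RETURN_VALUE → return -20.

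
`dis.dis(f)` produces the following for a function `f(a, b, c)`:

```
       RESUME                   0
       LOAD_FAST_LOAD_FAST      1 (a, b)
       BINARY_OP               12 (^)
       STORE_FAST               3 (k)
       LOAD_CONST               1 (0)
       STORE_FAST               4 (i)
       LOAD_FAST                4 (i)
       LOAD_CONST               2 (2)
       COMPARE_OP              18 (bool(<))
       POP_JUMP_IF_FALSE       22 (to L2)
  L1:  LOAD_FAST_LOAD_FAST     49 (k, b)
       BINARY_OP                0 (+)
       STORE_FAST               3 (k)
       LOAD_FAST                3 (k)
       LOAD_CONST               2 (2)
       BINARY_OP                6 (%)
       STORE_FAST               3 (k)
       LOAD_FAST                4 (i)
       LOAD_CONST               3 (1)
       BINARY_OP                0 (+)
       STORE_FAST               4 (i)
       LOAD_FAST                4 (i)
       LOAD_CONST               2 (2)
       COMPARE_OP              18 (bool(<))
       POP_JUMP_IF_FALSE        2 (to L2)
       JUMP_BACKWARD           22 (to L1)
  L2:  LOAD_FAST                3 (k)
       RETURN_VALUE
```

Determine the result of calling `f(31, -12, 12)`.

LOAD_FAST_LOAD_FAST a,b → push 31,-12. Stack: [31, -12]
BINARY_OP ^ → 31 ^ -12 = -21. Stack: [-21]
STORE_FAST k → k=-21. Stack: []
LOAD_CONST → push 0. Stack: [0]
STORE_FAST i → i=0. Stack: []
LOAD_FAST i → push 0. Stack: [0]
LOAD_CONST → push 2. Stack: [0, 2]
COMPARE_OP bool(<) → 0 vs 2 = True. Stack: [True]
POP_JUMP_IF_FALSE → pop True; no jump. Stack: []
LOAD_FAST_LOAD_FAST k,b → push -21,-12. Stack: [-21, -12]
BINARY_OP + → -21 + -12 = -33. Stack: [-33]
STORE_FAST k → k=-33. Stack: []
LOAD_FAST k → push -33. Stack: [-33]
LOAD_CONST → push 2. Stack: [-33, 2]
BINARY_OP % → -33 % 2 = 1. Stack: [1]
STORE_FAST k → k=1. Stack: []
LOAD_FAST i → push 0. Stack: [0]
LOAD_CONST → push 1. Stack: [0, 1]
BINARY_OP + → 0 + 1 = 1. Stack: [1]
STORE_FAST i → i=1. Stack: []
LOAD_FAST i → push 1. Stack: [1]
LOAD_CONST → push 2. Stack: [1, 2]
COMPARE_OP bool(<) → 1 vs 2 = True. Stack: [True]
POP_JUMP_IF_FALSE → pop True; no jump. Stack: []
LOAD_FAST_LOAD_FAST k,b → push 1,-12. Stack: [1, -12]
BINARY_OP + → 1 + -12 = -11. Stack: [-11]
STORE_FAST k → k=-11. Stack: []
LOAD_FAST k → push -11. Stack: [-11]
LOAD_CONST → push 2. Stack: [-11, 2]
BINARY_OP % → -11 % 2 = 1. Stack: [1]
STORE_FAST k → k=1. Stack: []
LOAD_FAST i → push 1. Stack: [1]
LOAD_CONST → push 1. Stack: [1, 1]
BINARY_OP + → 1 + 1 = 2. Stack: [2]
STORE_FAST i → i=2. Stack: []
LOAD_FAST i → push 2. Stack: [2]
LOAD_CONST → push 2. Stack: [2, 2]
COMPARE_OP bool(<) → 2 vs 2 = False. Stack: [False]
POP_JUMP_IF_FALSE → pop False; jump. Stack: []
LOAD_FAST k → push 1. Stack: [1]
RETURN_VALUE → return 1.

1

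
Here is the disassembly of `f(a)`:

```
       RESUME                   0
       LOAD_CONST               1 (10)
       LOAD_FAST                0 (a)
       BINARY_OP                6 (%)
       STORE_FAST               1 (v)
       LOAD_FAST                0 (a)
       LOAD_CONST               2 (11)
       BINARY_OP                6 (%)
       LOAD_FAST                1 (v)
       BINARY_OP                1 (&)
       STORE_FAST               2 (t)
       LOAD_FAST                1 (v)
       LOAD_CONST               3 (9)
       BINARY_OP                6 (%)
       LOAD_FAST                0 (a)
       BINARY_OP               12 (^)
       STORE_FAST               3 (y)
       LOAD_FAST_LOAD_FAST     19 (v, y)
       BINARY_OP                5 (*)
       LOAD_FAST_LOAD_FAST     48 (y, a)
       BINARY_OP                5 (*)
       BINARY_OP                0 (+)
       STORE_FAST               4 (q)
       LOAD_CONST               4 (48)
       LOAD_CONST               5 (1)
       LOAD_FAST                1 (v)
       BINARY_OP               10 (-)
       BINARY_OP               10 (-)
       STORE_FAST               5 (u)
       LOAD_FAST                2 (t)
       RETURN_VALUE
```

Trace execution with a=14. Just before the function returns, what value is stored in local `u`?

57

LOAD_CONST → push 10. Stack: [10]
LOAD_FAST a → push 14. Stack: [10, 14]
BINARY_OP % → 10 % 14 = 10. Stack: [10]
STORE_FAST v → v=10. Stack: []
LOAD_FAST a → push 14. Stack: [14]
LOAD_CONST → push 11. Stack: [14, 11]
BINARY_OP % → 14 % 11 = 3. Stack: [3]
LOAD_FAST v → push 10. Stack: [3, 10]
BINARY_OP & → 3 & 10 = 2. Stack: [2]
STORE_FAST t → t=2. Stack: []
LOAD_FAST v → push 10. Stack: [10]
LOAD_CONST → push 9. Stack: [10, 9]
BINARY_OP % → 10 % 9 = 1. Stack: [1]
LOAD_FAST a → push 14. Stack: [1, 14]
BINARY_OP ^ → 1 ^ 14 = 15. Stack: [15]
STORE_FAST y → y=15. Stack: []
LOAD_FAST_LOAD_FAST v,y → push 10,15. Stack: [10, 15]
BINARY_OP * → 10 * 15 = 150. Stack: [150]
LOAD_FAST_LOAD_FAST y,a → push 15,14. Stack: [150, 15, 14]
BINARY_OP * → 15 * 14 = 210. Stack: [150, 210]
BINARY_OP + → 150 + 210 = 360. Stack: [360]
STORE_FAST q → q=360. Stack: []
LOAD_CONST → push 48. Stack: [48]
LOAD_CONST → push 1. Stack: [48, 1]
LOAD_FAST v → push 10. Stack: [48, 1, 10]
BINARY_OP - → 1 - 10 = -9. Stack: [48, -9]
BINARY_OP - → 48 - -9 = 57. Stack: [57]
STORE_FAST u → u=57. Stack: []
LOAD_FAST t → push 2. Stack: [2]
RETURN_VALUE → return 2.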